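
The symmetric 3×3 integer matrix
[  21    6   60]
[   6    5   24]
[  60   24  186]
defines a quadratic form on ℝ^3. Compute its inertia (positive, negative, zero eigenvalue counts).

Answer: (3, 0, 0)

Derivation:
step 0: pivot 21 → sign +
step 1: pivot 23/7 → sign +
step 2: pivot 6/23 → sign +
signature = (3, 0, 0)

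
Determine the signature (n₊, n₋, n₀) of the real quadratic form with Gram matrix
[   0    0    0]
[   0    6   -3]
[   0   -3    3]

Answer: (2, 0, 1)

Derivation:
step 0: pivot 6 → sign +
step 1: pivot 3/2 → sign +
step 2: row/col 2 already zero → sign 0
signature = (2, 0, 1)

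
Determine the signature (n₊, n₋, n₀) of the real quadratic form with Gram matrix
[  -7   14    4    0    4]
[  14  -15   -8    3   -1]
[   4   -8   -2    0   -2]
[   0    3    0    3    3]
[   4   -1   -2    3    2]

step 0: pivot -7 → sign −
step 1: pivot 13 → sign +
step 2: pivot 2/7 → sign +
step 3: pivot 30/13 → sign +
step 4: pivot -3/5 → sign −
signature = (3, 2, 0)

Answer: (3, 2, 0)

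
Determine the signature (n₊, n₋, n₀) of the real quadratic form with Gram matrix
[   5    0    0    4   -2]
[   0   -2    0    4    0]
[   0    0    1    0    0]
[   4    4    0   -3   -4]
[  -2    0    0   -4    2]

Answer: (3, 2, 0)

Derivation:
step 0: pivot 5 → sign +
step 1: pivot -2 → sign −
step 2: pivot 1 → sign +
step 3: pivot 9/5 → sign +
step 4: pivot -2 → sign −
signature = (3, 2, 0)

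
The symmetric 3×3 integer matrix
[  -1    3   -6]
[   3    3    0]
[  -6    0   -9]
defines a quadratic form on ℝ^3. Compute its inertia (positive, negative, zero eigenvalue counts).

step 0: pivot -1 → sign −
step 1: pivot 12 → sign +
step 2: row/col 2 already zero → sign 0
signature = (1, 1, 1)

Answer: (1, 1, 1)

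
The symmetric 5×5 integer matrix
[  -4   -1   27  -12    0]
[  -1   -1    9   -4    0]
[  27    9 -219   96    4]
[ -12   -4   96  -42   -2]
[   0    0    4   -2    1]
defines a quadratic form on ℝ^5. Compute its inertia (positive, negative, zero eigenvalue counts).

step 0: pivot -4 → sign −
step 1: pivot -3/4 → sign −
step 2: pivot -30 → sign −
step 3: pivot 2/15 → sign +
step 4: pivot 1/3 → sign +
signature = (2, 3, 0)

Answer: (2, 3, 0)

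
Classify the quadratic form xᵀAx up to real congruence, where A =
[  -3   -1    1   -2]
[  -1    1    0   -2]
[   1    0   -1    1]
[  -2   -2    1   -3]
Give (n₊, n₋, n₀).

Answer: (1, 3, 0)

Derivation:
step 0: pivot -3 → sign −
step 1: pivot 4/3 → sign +
step 2: pivot -3/4 → sign −
step 3: pivot -3 → sign −
signature = (1, 3, 0)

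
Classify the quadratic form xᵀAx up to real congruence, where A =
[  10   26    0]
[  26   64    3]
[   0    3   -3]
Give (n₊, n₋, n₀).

step 0: pivot 10 → sign +
step 1: pivot -18/5 → sign −
step 2: pivot -1/2 → sign −
signature = (1, 2, 0)

Answer: (1, 2, 0)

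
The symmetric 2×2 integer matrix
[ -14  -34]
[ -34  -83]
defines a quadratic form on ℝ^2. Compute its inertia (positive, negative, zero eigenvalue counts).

step 0: pivot -14 → sign −
step 1: pivot -3/7 → sign −
signature = (0, 2, 0)

Answer: (0, 2, 0)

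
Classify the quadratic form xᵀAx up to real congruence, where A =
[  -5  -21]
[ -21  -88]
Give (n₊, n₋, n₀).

step 0: pivot -5 → sign −
step 1: pivot 1/5 → sign +
signature = (1, 1, 0)

Answer: (1, 1, 0)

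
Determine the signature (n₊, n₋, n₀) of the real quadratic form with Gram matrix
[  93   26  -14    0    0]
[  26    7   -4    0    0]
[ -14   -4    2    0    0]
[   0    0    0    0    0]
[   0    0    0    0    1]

Answer: (2, 2, 1)

Derivation:
step 0: pivot 93 → sign +
step 1: pivot -25/93 → sign −
step 2: pivot -2/25 → sign −
step 3: pivot 1 → sign +
step 4: row/col 4 already zero → sign 0
signature = (2, 2, 1)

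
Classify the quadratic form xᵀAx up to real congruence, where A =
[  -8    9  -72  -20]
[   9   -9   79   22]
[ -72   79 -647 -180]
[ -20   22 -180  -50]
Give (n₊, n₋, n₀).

step 0: pivot -8 → sign −
step 1: pivot 9/8 → sign +
step 2: pivot -23/9 → sign −
step 3: pivot 2/23 → sign +
signature = (2, 2, 0)

Answer: (2, 2, 0)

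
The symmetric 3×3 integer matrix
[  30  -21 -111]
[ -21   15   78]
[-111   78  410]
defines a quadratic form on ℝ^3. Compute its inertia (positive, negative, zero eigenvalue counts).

Answer: (2, 1, 0)

Derivation:
step 0: pivot 30 → sign +
step 1: pivot 3/10 → sign +
step 2: pivot -1 → sign −
signature = (2, 1, 0)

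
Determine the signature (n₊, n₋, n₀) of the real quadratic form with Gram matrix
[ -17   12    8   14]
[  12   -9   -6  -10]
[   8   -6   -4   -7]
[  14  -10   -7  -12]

Answer: (1, 3, 0)

Derivation:
step 0: pivot -17 → sign −
step 1: pivot -9/17 → sign −
step 2: pivot -4/9 → sign −
step 3: pivot 1/4 → sign +
signature = (1, 3, 0)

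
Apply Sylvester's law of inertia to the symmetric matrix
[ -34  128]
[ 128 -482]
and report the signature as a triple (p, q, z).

Answer: (0, 2, 0)

Derivation:
step 0: pivot -34 → sign −
step 1: pivot -2/17 → sign −
signature = (0, 2, 0)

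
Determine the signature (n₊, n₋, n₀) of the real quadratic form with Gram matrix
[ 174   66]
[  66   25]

Answer: (1, 1, 0)

Derivation:
step 0: pivot 174 → sign +
step 1: pivot -1/29 → sign −
signature = (1, 1, 0)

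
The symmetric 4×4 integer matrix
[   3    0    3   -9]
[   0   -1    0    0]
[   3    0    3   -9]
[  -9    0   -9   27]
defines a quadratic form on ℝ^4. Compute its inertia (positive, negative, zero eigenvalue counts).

step 0: pivot 3 → sign +
step 1: pivot -1 → sign −
step 2: row/col 2 already zero → sign 0
step 3: row/col 3 already zero → sign 0
signature = (1, 1, 2)

Answer: (1, 1, 2)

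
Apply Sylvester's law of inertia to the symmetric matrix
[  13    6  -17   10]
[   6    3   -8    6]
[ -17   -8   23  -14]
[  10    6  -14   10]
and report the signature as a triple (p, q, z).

Answer: (3, 1, 0)

Derivation:
step 0: pivot 13 → sign +
step 1: pivot 3/13 → sign +
step 2: pivot 2/3 → sign +
step 3: pivot -6 → sign −
signature = (3, 1, 0)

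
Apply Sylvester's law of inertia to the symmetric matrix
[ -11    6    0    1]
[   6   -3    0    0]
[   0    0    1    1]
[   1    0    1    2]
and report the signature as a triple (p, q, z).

step 0: pivot -11 → sign −
step 1: pivot 3/11 → sign +
step 2: pivot 1 → sign +
step 3: row/col 3 already zero → sign 0
signature = (2, 1, 1)

Answer: (2, 1, 1)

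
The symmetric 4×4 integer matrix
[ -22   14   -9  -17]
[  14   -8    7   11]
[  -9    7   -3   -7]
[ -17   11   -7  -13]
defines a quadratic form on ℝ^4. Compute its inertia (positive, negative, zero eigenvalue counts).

step 0: pivot -22 → sign −
step 1: pivot 10/11 → sign +
step 2: pivot -11/10 → sign −
step 3: pivot 2/11 → sign +
signature = (2, 2, 0)

Answer: (2, 2, 0)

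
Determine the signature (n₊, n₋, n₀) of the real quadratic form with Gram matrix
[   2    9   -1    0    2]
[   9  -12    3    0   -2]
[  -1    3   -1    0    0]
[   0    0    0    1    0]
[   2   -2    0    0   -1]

step 0: pivot 2 → sign +
step 1: pivot -105/2 → sign −
step 2: pivot -3/7 → sign −
step 3: pivot 1 → sign +
step 4: pivot 1/15 → sign +
signature = (3, 2, 0)

Answer: (3, 2, 0)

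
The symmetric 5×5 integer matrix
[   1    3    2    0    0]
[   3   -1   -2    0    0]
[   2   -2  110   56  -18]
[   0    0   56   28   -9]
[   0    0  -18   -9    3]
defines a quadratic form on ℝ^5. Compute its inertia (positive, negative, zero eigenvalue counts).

Answer: (4, 1, 0)

Derivation:
step 0: pivot 1 → sign +
step 1: pivot -10 → sign −
step 2: pivot 562/5 → sign +
step 3: pivot 28/281 → sign +
step 4: pivot 3/28 → sign +
signature = (4, 1, 0)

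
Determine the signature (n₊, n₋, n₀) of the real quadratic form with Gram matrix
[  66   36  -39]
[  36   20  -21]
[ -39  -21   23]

step 0: pivot 66 → sign +
step 1: pivot 4/11 → sign +
step 2: pivot -1/4 → sign −
signature = (2, 1, 0)

Answer: (2, 1, 0)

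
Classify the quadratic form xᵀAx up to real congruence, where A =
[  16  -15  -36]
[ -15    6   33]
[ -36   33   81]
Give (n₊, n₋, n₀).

step 0: pivot 16 → sign +
step 1: pivot -129/16 → sign −
step 2: pivot 3/43 → sign +
signature = (2, 1, 0)

Answer: (2, 1, 0)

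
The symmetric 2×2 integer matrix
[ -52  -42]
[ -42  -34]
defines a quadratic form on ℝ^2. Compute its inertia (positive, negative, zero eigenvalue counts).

step 0: pivot -52 → sign −
step 1: pivot -1/13 → sign −
signature = (0, 2, 0)

Answer: (0, 2, 0)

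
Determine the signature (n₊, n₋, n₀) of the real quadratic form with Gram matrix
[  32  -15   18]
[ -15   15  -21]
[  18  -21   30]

step 0: pivot 32 → sign +
step 1: pivot 255/32 → sign +
step 2: pivot 6/85 → sign +
signature = (3, 0, 0)

Answer: (3, 0, 0)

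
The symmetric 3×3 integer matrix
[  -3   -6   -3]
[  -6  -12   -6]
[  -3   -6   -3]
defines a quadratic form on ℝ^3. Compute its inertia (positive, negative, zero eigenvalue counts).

Answer: (0, 1, 2)

Derivation:
step 0: pivot -3 → sign −
step 1: row/col 1 already zero → sign 0
step 2: row/col 2 already zero → sign 0
signature = (0, 1, 2)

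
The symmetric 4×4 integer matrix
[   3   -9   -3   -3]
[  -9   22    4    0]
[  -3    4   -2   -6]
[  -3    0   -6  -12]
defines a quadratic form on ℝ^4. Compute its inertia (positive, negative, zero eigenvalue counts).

Answer: (2, 1, 1)

Derivation:
step 0: pivot 3 → sign +
step 1: pivot -5 → sign −
step 2: pivot 6/5 → sign +
step 3: row/col 3 already zero → sign 0
signature = (2, 1, 1)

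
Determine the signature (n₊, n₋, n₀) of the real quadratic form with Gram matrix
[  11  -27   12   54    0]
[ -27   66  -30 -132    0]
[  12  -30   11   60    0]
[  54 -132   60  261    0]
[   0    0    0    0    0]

step 0: pivot 11 → sign +
step 1: pivot -3/11 → sign −
step 2: pivot -1 → sign −
step 3: pivot -3 → sign −
step 4: row/col 4 already zero → sign 0
signature = (1, 3, 1)

Answer: (1, 3, 1)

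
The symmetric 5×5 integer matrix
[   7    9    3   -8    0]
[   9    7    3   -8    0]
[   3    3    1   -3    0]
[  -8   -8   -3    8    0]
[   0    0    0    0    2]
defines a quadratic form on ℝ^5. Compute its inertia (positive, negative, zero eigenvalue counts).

step 0: pivot 7 → sign +
step 1: pivot -32/7 → sign −
step 2: pivot -1/8 → sign −
step 3: pivot 2 → sign +
step 4: row/col 4 already zero → sign 0
signature = (2, 2, 1)

Answer: (2, 2, 1)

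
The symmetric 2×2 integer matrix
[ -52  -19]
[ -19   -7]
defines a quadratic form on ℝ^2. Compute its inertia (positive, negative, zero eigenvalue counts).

step 0: pivot -52 → sign −
step 1: pivot -3/52 → sign −
signature = (0, 2, 0)

Answer: (0, 2, 0)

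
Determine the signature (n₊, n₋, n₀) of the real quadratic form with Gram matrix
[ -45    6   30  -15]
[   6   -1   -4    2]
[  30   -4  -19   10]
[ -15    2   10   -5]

Answer: (1, 2, 1)

Derivation:
step 0: pivot -45 → sign −
step 1: pivot -1/5 → sign −
step 2: pivot 1 → sign +
step 3: row/col 3 already zero → sign 0
signature = (1, 2, 1)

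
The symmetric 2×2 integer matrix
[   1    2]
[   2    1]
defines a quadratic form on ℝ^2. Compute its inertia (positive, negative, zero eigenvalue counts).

Answer: (1, 1, 0)

Derivation:
step 0: pivot 1 → sign +
step 1: pivot -3 → sign −
signature = (1, 1, 0)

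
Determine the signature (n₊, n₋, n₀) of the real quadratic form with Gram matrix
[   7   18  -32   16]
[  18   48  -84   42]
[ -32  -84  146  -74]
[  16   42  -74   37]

Answer: (2, 1, 1)

Derivation:
step 0: pivot 7 → sign +
step 1: pivot 12/7 → sign +
step 2: pivot -2 → sign −
step 3: row/col 3 already zero → sign 0
signature = (2, 1, 1)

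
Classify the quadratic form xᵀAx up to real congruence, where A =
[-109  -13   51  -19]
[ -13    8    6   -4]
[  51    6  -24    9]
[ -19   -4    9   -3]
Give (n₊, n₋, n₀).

step 0: pivot -109 → sign −
step 1: pivot 1041/109 → sign +
step 2: pivot -48/347 → sign −
step 3: pivot 1/16 → sign +
signature = (2, 2, 0)

Answer: (2, 2, 0)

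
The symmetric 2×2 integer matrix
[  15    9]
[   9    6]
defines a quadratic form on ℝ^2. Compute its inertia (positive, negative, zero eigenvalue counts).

step 0: pivot 15 → sign +
step 1: pivot 3/5 → sign +
signature = (2, 0, 0)

Answer: (2, 0, 0)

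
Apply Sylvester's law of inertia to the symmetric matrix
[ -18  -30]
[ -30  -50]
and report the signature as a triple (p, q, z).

Answer: (0, 1, 1)

Derivation:
step 0: pivot -18 → sign −
step 1: row/col 1 already zero → sign 0
signature = (0, 1, 1)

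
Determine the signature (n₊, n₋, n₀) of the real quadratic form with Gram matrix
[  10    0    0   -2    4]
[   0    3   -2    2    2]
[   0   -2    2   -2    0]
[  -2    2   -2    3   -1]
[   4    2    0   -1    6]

Answer: (5, 0, 0)

Derivation:
step 0: pivot 10 → sign +
step 1: pivot 3 → sign +
step 2: pivot 2/3 → sign +
step 3: pivot 3/5 → sign +
step 4: pivot 1/3 → sign +
signature = (5, 0, 0)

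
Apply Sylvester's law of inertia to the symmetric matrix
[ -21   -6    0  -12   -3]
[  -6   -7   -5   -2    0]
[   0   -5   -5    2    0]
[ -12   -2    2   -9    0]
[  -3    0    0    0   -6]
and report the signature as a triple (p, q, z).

Answer: (0, 5, 0)

Derivation:
step 0: pivot -21 → sign −
step 1: pivot -37/7 → sign −
step 2: pivot -10/37 → sign −
step 3: pivot -1/5 → sign −
step 4: pivot -3 → sign −
signature = (0, 5, 0)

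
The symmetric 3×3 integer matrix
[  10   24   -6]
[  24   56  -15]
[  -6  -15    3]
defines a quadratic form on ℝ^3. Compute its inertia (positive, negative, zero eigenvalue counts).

Answer: (1, 2, 0)

Derivation:
step 0: pivot 10 → sign +
step 1: pivot -8/5 → sign −
step 2: pivot -3/8 → sign −
signature = (1, 2, 0)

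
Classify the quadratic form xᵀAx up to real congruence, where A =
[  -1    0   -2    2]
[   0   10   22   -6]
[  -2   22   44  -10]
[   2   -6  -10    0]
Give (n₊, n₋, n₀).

step 0: pivot -1 → sign −
step 1: pivot 10 → sign +
step 2: pivot -2/5 → sign −
step 3: pivot 2 → sign +
signature = (2, 2, 0)

Answer: (2, 2, 0)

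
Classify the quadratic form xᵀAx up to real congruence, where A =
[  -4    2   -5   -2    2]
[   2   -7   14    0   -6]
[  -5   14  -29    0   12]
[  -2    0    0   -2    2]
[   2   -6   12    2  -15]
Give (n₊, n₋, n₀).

Answer: (0, 5, 0)

Derivation:
step 0: pivot -4 → sign −
step 1: pivot -6 → sign −
step 2: pivot -17/24 → sign −
step 3: pivot -6/17 → sign −
step 4: pivot -1 → sign −
signature = (0, 5, 0)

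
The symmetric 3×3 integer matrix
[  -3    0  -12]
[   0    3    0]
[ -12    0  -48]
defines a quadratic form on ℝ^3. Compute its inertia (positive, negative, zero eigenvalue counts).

step 0: pivot -3 → sign −
step 1: pivot 3 → sign +
step 2: row/col 2 already zero → sign 0
signature = (1, 1, 1)

Answer: (1, 1, 1)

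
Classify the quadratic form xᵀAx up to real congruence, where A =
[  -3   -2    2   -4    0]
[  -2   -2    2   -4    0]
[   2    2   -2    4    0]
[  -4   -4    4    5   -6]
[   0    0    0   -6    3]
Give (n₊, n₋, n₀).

Answer: (2, 2, 1)

Derivation:
step 0: pivot -3 → sign −
step 1: pivot -2/3 → sign −
step 2: pivot 13 → sign +
step 3: pivot 3/13 → sign +
step 4: row/col 4 already zero → sign 0
signature = (2, 2, 1)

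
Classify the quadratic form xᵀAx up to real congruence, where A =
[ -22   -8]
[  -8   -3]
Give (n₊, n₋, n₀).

Answer: (0, 2, 0)

Derivation:
step 0: pivot -22 → sign −
step 1: pivot -1/11 → sign −
signature = (0, 2, 0)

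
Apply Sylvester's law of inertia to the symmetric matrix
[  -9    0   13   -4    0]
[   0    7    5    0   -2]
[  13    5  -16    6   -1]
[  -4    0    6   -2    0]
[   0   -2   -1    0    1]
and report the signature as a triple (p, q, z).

Answer: (2, 3, 0)

Derivation:
step 0: pivot -9 → sign −
step 1: pivot 7 → sign +
step 2: pivot -50/63 → sign −
step 3: pivot -4/25 → sign −
step 4: pivot 3/4 → sign +
signature = (2, 3, 0)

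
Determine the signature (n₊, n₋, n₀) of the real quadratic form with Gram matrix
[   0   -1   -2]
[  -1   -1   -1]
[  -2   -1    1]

step 0: pivot -1 → sign −
step 1: pivot 1 → sign +
step 2: pivot 1 → sign +
signature = (2, 1, 0)

Answer: (2, 1, 0)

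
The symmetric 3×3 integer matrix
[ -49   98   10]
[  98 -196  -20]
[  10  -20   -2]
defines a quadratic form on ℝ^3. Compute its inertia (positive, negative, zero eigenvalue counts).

Answer: (1, 1, 1)

Derivation:
step 0: pivot -49 → sign −
step 1: pivot 2/49 → sign +
step 2: row/col 2 already zero → sign 0
signature = (1, 1, 1)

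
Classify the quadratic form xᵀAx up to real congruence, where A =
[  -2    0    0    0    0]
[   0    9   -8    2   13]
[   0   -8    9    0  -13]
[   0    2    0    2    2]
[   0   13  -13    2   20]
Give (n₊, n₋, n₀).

step 0: pivot -2 → sign −
step 1: pivot 9 → sign +
step 2: pivot 17/9 → sign +
step 3: pivot -2/17 → sign −
step 4: pivot 2 → sign +
signature = (3, 2, 0)

Answer: (3, 2, 0)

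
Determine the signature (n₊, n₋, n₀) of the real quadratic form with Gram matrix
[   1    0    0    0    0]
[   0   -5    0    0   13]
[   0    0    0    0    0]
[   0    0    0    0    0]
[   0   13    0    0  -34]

step 0: pivot 1 → sign +
step 1: pivot -5 → sign −
step 2: pivot -1/5 → sign −
step 3: row/col 3 already zero → sign 0
step 4: row/col 4 already zero → sign 0
signature = (1, 2, 2)

Answer: (1, 2, 2)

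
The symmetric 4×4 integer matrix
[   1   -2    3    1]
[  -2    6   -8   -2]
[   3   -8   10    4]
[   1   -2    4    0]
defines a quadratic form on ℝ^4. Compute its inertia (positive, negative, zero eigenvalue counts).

step 0: pivot 1 → sign +
step 1: pivot 2 → sign +
step 2: pivot -1 → sign −
step 3: row/col 3 already zero → sign 0
signature = (2, 1, 1)

Answer: (2, 1, 1)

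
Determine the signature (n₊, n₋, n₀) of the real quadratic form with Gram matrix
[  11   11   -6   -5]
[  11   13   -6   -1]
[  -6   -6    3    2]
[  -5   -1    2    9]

step 0: pivot 11 → sign +
step 1: pivot 2 → sign +
step 2: pivot -3/11 → sign −
step 3: pivot 2/3 → sign +
signature = (3, 1, 0)

Answer: (3, 1, 0)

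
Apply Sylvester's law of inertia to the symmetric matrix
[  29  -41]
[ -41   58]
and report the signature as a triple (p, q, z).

step 0: pivot 29 → sign +
step 1: pivot 1/29 → sign +
signature = (2, 0, 0)

Answer: (2, 0, 0)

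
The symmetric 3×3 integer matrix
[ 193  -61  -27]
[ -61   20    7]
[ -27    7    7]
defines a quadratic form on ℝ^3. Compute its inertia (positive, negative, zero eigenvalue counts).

Answer: (2, 1, 0)

Derivation:
step 0: pivot 193 → sign +
step 1: pivot 139/193 → sign +
step 2: pivot -6/139 → sign −
signature = (2, 1, 0)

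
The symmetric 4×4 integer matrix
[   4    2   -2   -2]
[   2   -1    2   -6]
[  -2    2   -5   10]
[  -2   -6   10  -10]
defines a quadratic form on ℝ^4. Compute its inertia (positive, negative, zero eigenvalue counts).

step 0: pivot 4 → sign +
step 1: pivot -2 → sign −
step 2: pivot -3/2 → sign −
step 3: pivot 3 → sign +
signature = (2, 2, 0)

Answer: (2, 2, 0)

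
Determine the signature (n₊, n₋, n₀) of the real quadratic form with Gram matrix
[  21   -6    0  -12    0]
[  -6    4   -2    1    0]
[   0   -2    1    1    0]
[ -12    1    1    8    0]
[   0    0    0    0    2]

Answer: (4, 1, 0)

Derivation:
step 0: pivot 21 → sign +
step 1: pivot 16/7 → sign +
step 2: pivot -3/4 → sign −
step 3: pivot 1/4 → sign +
step 4: pivot 2 → sign +
signature = (4, 1, 0)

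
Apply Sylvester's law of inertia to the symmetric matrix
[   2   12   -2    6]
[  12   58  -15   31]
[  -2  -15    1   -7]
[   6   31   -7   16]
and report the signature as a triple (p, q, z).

step 0: pivot 2 → sign +
step 1: pivot -14 → sign −
step 2: pivot -5/14 → sign −
step 3: pivot -1/5 → sign −
signature = (1, 3, 0)

Answer: (1, 3, 0)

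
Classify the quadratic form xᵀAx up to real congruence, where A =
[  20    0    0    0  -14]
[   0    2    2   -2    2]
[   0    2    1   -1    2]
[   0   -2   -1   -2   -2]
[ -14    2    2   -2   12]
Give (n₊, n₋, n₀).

step 0: pivot 20 → sign +
step 1: pivot 2 → sign +
step 2: pivot -1 → sign −
step 3: pivot -3 → sign −
step 4: pivot 1/5 → sign +
signature = (3, 2, 0)

Answer: (3, 2, 0)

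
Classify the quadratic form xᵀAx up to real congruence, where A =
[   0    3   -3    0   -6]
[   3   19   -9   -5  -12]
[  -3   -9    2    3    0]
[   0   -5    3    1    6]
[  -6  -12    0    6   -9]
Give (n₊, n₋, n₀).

Answer: (3, 2, 0)

Derivation:
step 0: pivot 19 → sign +
step 1: pivot -9/19 → sign −
step 2: pivot 3 → sign +
step 3: pivot -1/3 → sign −
step 4: pivot 3 → sign +
signature = (3, 2, 0)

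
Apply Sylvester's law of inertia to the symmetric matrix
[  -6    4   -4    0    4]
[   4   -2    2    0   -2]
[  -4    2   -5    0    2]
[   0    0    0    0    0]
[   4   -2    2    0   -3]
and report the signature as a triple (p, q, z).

Answer: (1, 3, 1)

Derivation:
step 0: pivot -6 → sign −
step 1: pivot 2/3 → sign +
step 2: pivot -3 → sign −
step 3: pivot -1 → sign −
step 4: row/col 4 already zero → sign 0
signature = (1, 3, 1)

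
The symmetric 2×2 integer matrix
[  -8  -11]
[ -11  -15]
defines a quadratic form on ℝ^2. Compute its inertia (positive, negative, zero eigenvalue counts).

Answer: (1, 1, 0)

Derivation:
step 0: pivot -8 → sign −
step 1: pivot 1/8 → sign +
signature = (1, 1, 0)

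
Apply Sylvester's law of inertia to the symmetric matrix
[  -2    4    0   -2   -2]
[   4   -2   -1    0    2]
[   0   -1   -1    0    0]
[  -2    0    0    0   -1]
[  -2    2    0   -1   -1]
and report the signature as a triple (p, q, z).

Answer: (2, 3, 0)

Derivation:
step 0: pivot -2 → sign −
step 1: pivot 6 → sign +
step 2: pivot -7/6 → sign −
step 3: pivot -2/7 → sign −
step 4: pivot 1/2 → sign +
signature = (2, 3, 0)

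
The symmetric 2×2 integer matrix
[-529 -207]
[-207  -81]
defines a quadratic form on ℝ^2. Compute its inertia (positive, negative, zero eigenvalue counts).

Answer: (0, 1, 1)

Derivation:
step 0: pivot -529 → sign −
step 1: row/col 1 already zero → sign 0
signature = (0, 1, 1)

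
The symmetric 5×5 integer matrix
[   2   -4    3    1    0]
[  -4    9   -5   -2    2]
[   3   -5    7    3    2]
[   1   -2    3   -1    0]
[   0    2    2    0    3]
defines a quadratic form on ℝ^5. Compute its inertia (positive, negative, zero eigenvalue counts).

Answer: (3, 2, 0)

Derivation:
step 0: pivot 2 → sign +
step 1: pivot 1 → sign +
step 2: pivot 3/2 → sign +
step 3: pivot -3 → sign −
step 4: pivot -1 → sign −
signature = (3, 2, 0)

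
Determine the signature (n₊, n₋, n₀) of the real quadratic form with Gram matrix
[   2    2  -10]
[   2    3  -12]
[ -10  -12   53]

Answer: (2, 1, 0)

Derivation:
step 0: pivot 2 → sign +
step 1: pivot 1 → sign +
step 2: pivot -1 → sign −
signature = (2, 1, 0)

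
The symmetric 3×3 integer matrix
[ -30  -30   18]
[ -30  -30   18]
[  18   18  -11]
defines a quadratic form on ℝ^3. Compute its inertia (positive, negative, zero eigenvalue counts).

step 0: pivot -30 → sign −
step 1: pivot -1/5 → sign −
step 2: row/col 2 already zero → sign 0
signature = (0, 2, 1)

Answer: (0, 2, 1)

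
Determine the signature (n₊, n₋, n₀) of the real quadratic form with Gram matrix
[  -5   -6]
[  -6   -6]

step 0: pivot -5 → sign −
step 1: pivot 6/5 → sign +
signature = (1, 1, 0)

Answer: (1, 1, 0)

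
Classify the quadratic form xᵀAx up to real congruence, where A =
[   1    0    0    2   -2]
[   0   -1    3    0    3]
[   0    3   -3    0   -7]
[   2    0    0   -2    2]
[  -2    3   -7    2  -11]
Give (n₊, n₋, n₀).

Answer: (2, 3, 0)

Derivation:
step 0: pivot 1 → sign +
step 1: pivot -1 → sign −
step 2: pivot 6 → sign +
step 3: pivot -6 → sign −
step 4: pivot -2/3 → sign −
signature = (2, 3, 0)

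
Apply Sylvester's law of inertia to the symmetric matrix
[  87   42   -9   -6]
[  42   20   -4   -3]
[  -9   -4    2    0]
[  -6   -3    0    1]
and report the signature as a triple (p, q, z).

Answer: (3, 1, 0)

Derivation:
step 0: pivot 87 → sign +
step 1: pivot -8/29 → sign −
step 2: pivot 3/2 → sign +
step 3: pivot 1/4 → sign +
signature = (3, 1, 0)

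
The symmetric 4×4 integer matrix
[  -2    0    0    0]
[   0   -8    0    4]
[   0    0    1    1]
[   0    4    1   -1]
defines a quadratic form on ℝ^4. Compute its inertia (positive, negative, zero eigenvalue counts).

step 0: pivot -2 → sign −
step 1: pivot -8 → sign −
step 2: pivot 1 → sign +
step 3: row/col 3 already zero → sign 0
signature = (1, 2, 1)

Answer: (1, 2, 1)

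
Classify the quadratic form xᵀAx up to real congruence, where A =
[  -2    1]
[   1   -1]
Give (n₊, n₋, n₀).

step 0: pivot -2 → sign −
step 1: pivot -1/2 → sign −
signature = (0, 2, 0)

Answer: (0, 2, 0)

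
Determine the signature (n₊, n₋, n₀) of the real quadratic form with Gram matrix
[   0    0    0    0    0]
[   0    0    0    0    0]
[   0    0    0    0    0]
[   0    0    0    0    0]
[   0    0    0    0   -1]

step 0: pivot -1 → sign −
step 1: row/col 1 already zero → sign 0
step 2: row/col 2 already zero → sign 0
step 3: row/col 3 already zero → sign 0
step 4: row/col 4 already zero → sign 0
signature = (0, 1, 4)

Answer: (0, 1, 4)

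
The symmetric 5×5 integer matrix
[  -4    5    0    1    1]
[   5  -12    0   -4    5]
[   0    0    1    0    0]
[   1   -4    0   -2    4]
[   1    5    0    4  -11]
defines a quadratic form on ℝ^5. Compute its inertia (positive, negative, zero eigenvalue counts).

Answer: (1, 4, 0)

Derivation:
step 0: pivot -4 → sign −
step 1: pivot -23/4 → sign −
step 2: pivot 1 → sign +
step 3: pivot -10/23 → sign −
step 4: pivot -3/10 → sign −
signature = (1, 4, 0)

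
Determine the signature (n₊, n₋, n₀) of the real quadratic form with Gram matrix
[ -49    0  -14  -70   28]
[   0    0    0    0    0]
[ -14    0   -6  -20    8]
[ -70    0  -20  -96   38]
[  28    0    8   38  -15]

Answer: (1, 2, 2)

Derivation:
step 0: pivot -49 → sign −
step 1: pivot -2 → sign −
step 2: pivot 4 → sign +
step 3: row/col 3 already zero → sign 0
step 4: row/col 4 already zero → sign 0
signature = (1, 2, 2)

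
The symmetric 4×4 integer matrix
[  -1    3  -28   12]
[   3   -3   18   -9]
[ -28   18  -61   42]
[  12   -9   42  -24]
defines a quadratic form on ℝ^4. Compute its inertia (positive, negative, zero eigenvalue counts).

step 0: pivot -1 → sign −
step 1: pivot 6 → sign +
step 2: pivot -3 → sign −
step 3: pivot 3/2 → sign +
signature = (2, 2, 0)

Answer: (2, 2, 0)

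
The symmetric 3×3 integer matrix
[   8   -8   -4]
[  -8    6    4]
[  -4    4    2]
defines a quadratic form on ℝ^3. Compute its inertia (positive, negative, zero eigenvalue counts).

step 0: pivot 8 → sign +
step 1: pivot -2 → sign −
step 2: row/col 2 already zero → sign 0
signature = (1, 1, 1)

Answer: (1, 1, 1)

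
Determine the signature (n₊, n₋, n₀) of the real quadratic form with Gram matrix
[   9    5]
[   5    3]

Answer: (2, 0, 0)

Derivation:
step 0: pivot 9 → sign +
step 1: pivot 2/9 → sign +
signature = (2, 0, 0)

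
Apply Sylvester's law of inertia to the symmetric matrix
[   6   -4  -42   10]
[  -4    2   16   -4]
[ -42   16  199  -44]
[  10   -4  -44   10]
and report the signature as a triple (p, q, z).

step 0: pivot 6 → sign +
step 1: pivot -2/3 → sign −
step 2: pivot 121 → sign +
step 3: row/col 3 already zero → sign 0
signature = (2, 1, 1)

Answer: (2, 1, 1)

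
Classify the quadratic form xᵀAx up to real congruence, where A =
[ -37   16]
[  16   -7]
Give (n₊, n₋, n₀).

Answer: (0, 2, 0)

Derivation:
step 0: pivot -37 → sign −
step 1: pivot -3/37 → sign −
signature = (0, 2, 0)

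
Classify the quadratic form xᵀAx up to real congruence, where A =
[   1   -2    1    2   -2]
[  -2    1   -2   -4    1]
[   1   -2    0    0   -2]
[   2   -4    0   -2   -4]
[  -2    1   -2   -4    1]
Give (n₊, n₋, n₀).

step 0: pivot 1 → sign +
step 1: pivot -3 → sign −
step 2: pivot -1 → sign −
step 3: pivot -2 → sign −
step 4: row/col 4 already zero → sign 0
signature = (1, 3, 1)

Answer: (1, 3, 1)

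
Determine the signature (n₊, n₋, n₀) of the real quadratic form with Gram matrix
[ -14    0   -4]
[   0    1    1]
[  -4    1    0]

Answer: (2, 1, 0)

Derivation:
step 0: pivot -14 → sign −
step 1: pivot 1 → sign +
step 2: pivot 1/7 → sign +
signature = (2, 1, 0)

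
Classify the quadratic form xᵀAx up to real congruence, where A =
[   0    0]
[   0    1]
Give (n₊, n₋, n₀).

Answer: (1, 0, 1)

Derivation:
step 0: pivot 1 → sign +
step 1: row/col 1 already zero → sign 0
signature = (1, 0, 1)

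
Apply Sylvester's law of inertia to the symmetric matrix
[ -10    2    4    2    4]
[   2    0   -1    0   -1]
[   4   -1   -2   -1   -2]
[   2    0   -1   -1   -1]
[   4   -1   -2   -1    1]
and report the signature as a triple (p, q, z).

step 0: pivot -10 → sign −
step 1: pivot 2/5 → sign +
step 2: pivot -1/2 → sign −
step 3: pivot -1 → sign −
step 4: pivot 3 → sign +
signature = (2, 3, 0)

Answer: (2, 3, 0)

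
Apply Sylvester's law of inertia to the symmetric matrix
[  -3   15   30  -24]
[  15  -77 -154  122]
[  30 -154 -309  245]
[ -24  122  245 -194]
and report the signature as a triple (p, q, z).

step 0: pivot -3 → sign −
step 1: pivot -2 → sign −
step 2: pivot -1 → sign −
step 3: pivot 1 → sign +
signature = (1, 3, 0)

Answer: (1, 3, 0)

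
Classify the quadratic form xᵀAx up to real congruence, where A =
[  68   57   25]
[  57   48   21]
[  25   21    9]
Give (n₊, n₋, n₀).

Answer: (2, 1, 0)

Derivation:
step 0: pivot 68 → sign +
step 1: pivot 15/68 → sign +
step 2: pivot -1/5 → sign −
signature = (2, 1, 0)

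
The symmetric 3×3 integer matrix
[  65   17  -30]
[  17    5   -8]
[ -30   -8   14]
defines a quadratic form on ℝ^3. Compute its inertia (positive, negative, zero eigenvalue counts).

Answer: (3, 0, 0)

Derivation:
step 0: pivot 65 → sign +
step 1: pivot 36/65 → sign +
step 2: pivot 1/9 → sign +
signature = (3, 0, 0)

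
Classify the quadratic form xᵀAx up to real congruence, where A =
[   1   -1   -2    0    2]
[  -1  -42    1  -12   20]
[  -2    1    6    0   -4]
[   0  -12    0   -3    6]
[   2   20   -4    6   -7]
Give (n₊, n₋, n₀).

step 0: pivot 1 → sign +
step 1: pivot -43 → sign −
step 2: pivot 87/43 → sign +
step 3: pivot 9/29 → sign +
step 4: pivot 1/9 → sign +
signature = (4, 1, 0)

Answer: (4, 1, 0)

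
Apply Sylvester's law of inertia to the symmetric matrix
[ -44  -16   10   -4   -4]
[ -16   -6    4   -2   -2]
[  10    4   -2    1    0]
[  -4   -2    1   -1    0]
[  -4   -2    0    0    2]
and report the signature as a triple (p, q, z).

Answer: (1, 2, 2)

Derivation:
step 0: pivot -44 → sign −
step 1: pivot -2/11 → sign −
step 2: pivot 1 → sign +
step 3: row/col 3 already zero → sign 0
step 4: row/col 4 already zero → sign 0
signature = (1, 2, 2)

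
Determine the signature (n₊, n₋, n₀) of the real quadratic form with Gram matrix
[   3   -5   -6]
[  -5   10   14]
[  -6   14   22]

step 0: pivot 3 → sign +
step 1: pivot 5/3 → sign +
step 2: pivot 2/5 → sign +
signature = (3, 0, 0)

Answer: (3, 0, 0)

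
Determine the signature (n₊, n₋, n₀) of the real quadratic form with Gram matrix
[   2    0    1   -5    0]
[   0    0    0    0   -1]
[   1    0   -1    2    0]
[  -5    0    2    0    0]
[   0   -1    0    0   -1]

Answer: (3, 2, 0)

Derivation:
step 0: pivot 2 → sign +
step 1: pivot -3/2 → sign −
step 2: pivot 1 → sign +
step 3: pivot -1 → sign −
step 4: pivot 1 → sign +
signature = (3, 2, 0)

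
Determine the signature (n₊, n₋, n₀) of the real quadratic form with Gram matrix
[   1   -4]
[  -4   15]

step 0: pivot 1 → sign +
step 1: pivot -1 → sign −
signature = (1, 1, 0)

Answer: (1, 1, 0)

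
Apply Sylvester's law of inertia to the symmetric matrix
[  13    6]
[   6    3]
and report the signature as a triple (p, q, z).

step 0: pivot 13 → sign +
step 1: pivot 3/13 → sign +
signature = (2, 0, 0)

Answer: (2, 0, 0)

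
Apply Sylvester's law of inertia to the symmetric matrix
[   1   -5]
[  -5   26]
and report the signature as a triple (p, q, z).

Answer: (2, 0, 0)

Derivation:
step 0: pivot 1 → sign +
step 1: pivot 1 → sign +
signature = (2, 0, 0)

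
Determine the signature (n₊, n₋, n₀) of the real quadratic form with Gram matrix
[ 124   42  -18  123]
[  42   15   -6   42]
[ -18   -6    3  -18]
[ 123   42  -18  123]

step 0: pivot 124 → sign +
step 1: pivot 24/31 → sign +
step 2: pivot 3/8 → sign +
step 3: pivot 3/4 → sign +
signature = (4, 0, 0)

Answer: (4, 0, 0)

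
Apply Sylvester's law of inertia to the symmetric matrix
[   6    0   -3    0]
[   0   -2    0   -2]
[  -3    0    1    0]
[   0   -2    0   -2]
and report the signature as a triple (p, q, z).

Answer: (1, 2, 1)

Derivation:
step 0: pivot 6 → sign +
step 1: pivot -2 → sign −
step 2: pivot -1/2 → sign −
step 3: row/col 3 already zero → sign 0
signature = (1, 2, 1)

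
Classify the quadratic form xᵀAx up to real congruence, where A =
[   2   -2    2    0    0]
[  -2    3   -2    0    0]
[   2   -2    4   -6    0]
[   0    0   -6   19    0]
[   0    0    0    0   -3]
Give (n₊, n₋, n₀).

step 0: pivot 2 → sign +
step 1: pivot 1 → sign +
step 2: pivot 2 → sign +
step 3: pivot 1 → sign +
step 4: pivot -3 → sign −
signature = (4, 1, 0)

Answer: (4, 1, 0)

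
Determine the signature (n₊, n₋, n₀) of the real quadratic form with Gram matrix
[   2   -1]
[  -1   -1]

Answer: (1, 1, 0)

Derivation:
step 0: pivot 2 → sign +
step 1: pivot -3/2 → sign −
signature = (1, 1, 0)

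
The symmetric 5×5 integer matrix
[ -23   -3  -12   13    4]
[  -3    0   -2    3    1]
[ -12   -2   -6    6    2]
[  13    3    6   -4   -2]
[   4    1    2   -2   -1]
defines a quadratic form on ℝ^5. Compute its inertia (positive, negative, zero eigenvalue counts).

Answer: (2, 2, 1)

Derivation:
step 0: pivot -23 → sign −
step 1: pivot 9/23 → sign +
step 2: pivot -2/9 → sign −
step 3: pivot 1 → sign +
step 4: row/col 4 already zero → sign 0
signature = (2, 2, 1)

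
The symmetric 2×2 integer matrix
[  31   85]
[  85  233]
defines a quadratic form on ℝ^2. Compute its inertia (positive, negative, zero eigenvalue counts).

step 0: pivot 31 → sign +
step 1: pivot -2/31 → sign −
signature = (1, 1, 0)

Answer: (1, 1, 0)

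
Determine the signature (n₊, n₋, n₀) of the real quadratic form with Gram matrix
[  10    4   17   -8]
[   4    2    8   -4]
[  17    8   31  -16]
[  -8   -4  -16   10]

Answer: (3, 1, 0)

Derivation:
step 0: pivot 10 → sign +
step 1: pivot 2/5 → sign +
step 2: pivot -3/2 → sign −
step 3: pivot 2 → sign +
signature = (3, 1, 0)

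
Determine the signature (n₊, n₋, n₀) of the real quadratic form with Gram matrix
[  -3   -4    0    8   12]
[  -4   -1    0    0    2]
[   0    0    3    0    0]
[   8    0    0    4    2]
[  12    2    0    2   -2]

Answer: (3, 2, 0)

Derivation:
step 0: pivot -3 → sign −
step 1: pivot 13/3 → sign +
step 2: pivot 3 → sign +
step 3: pivot -12/13 → sign −
step 4: pivot 1 → sign +
signature = (3, 2, 0)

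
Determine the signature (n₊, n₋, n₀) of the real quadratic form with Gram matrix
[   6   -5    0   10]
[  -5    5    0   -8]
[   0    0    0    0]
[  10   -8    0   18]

Answer: (3, 0, 1)

Derivation:
step 0: pivot 6 → sign +
step 1: pivot 5/6 → sign +
step 2: pivot 6/5 → sign +
step 3: row/col 3 already zero → sign 0
signature = (3, 0, 1)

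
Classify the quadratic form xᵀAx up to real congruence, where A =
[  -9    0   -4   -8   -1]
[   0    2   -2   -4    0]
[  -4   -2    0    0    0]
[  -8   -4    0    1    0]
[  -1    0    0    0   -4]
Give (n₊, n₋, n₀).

step 0: pivot -9 → sign −
step 1: pivot 2 → sign +
step 2: pivot -2/9 → sign −
step 3: pivot 1 → sign +
step 4: pivot -3 → sign −
signature = (2, 3, 0)

Answer: (2, 3, 0)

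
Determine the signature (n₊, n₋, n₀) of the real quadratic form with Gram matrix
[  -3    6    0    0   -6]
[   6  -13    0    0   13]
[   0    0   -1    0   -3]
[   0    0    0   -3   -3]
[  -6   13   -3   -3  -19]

step 0: pivot -3 → sign −
step 1: pivot -1 → sign −
step 2: pivot -1 → sign −
step 3: pivot -3 → sign −
step 4: pivot 6 → sign +
signature = (1, 4, 0)

Answer: (1, 4, 0)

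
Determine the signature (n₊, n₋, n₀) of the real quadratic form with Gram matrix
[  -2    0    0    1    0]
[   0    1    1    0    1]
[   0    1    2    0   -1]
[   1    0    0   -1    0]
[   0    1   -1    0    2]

step 0: pivot -2 → sign −
step 1: pivot 1 → sign +
step 2: pivot 1 → sign +
step 3: pivot -1/2 → sign −
step 4: pivot -3 → sign −
signature = (2, 3, 0)

Answer: (2, 3, 0)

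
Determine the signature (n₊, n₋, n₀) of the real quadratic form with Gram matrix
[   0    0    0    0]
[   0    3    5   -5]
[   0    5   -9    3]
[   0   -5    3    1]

Answer: (2, 1, 1)

Derivation:
step 0: pivot 3 → sign +
step 1: pivot -52/3 → sign −
step 2: pivot 1/13 → sign +
step 3: row/col 3 already zero → sign 0
signature = (2, 1, 1)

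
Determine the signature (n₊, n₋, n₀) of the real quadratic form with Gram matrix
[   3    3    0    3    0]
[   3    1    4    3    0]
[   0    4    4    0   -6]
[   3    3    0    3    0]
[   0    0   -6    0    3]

step 0: pivot 3 → sign +
step 1: pivot -2 → sign −
step 2: pivot 12 → sign +
step 3: row/col 3 already zero → sign 0
step 4: row/col 4 already zero → sign 0
signature = (2, 1, 2)

Answer: (2, 1, 2)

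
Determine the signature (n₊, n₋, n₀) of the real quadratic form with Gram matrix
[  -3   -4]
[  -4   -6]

Answer: (0, 2, 0)

Derivation:
step 0: pivot -3 → sign −
step 1: pivot -2/3 → sign −
signature = (0, 2, 0)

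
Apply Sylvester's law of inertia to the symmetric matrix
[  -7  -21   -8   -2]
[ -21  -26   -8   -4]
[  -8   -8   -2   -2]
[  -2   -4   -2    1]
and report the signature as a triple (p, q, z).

Answer: (2, 2, 0)

Derivation:
step 0: pivot -7 → sign −
step 1: pivot 37 → sign +
step 2: pivot 58/259 → sign +
step 3: pivot -1/29 → sign −
signature = (2, 2, 0)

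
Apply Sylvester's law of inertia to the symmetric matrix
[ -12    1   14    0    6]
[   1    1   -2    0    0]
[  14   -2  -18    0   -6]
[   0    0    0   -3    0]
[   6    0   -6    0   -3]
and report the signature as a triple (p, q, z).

Answer: (2, 3, 0)

Derivation:
step 0: pivot -12 → sign −
step 1: pivot 13/12 → sign +
step 2: pivot -30/13 → sign −
step 3: pivot -3 → sign −
step 4: pivot 3/5 → sign +
signature = (2, 3, 0)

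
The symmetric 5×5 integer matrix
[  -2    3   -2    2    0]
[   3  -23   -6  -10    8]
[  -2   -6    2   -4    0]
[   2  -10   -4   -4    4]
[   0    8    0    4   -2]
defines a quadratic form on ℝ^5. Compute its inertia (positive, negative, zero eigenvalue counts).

step 0: pivot -2 → sign −
step 1: pivot -37/2 → sign −
step 2: pivot 310/37 → sign +
step 3: pivot -24/155 → sign −
step 4: row/col 4 already zero → sign 0
signature = (1, 3, 1)

Answer: (1, 3, 1)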